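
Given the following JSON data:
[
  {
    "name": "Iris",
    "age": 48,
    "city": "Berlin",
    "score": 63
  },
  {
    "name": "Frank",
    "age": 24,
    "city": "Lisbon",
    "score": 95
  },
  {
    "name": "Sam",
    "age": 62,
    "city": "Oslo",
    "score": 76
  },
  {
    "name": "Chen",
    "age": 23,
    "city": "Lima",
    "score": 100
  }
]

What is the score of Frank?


Looking up record where name = Frank
Record index: 1
Field 'score' = 95

ANSWER: 95


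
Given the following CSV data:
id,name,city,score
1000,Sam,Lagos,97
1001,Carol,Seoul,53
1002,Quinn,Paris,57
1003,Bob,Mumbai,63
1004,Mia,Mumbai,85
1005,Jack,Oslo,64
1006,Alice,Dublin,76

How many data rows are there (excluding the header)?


Counting rows (excluding header):
Header: id,name,city,score
Data rows: 7

ANSWER: 7


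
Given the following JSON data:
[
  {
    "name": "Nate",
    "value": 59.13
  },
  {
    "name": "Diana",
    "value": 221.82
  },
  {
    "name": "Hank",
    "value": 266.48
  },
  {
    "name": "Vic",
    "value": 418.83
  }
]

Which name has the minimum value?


Comparing values:
  Nate: 59.13
  Diana: 221.82
  Hank: 266.48
  Vic: 418.83
Minimum: Nate (59.13)

ANSWER: Nate


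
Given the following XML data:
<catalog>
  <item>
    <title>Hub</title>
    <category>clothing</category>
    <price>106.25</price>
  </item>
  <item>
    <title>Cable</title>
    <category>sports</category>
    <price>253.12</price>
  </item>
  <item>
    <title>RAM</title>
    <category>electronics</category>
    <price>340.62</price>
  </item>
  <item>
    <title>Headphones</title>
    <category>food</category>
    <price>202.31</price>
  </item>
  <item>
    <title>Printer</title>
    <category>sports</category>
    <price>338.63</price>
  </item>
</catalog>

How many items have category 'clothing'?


Scanning <item> elements for <category>clothing</category>:
  Item 1: Hub -> MATCH
Count: 1

ANSWER: 1


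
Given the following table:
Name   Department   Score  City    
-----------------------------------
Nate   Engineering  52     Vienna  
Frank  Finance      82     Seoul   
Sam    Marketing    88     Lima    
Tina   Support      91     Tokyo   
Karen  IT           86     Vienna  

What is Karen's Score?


Row 5: Karen
Score = 86

ANSWER: 86


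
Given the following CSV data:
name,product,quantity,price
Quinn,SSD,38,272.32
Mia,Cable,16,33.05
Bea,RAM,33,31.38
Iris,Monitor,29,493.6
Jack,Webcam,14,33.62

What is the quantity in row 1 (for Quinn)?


Row 1: Quinn
Column 'quantity' = 38

ANSWER: 38


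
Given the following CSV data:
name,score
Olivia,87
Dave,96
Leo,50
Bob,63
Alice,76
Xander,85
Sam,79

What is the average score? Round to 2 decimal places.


Scores: 87, 96, 50, 63, 76, 85, 79
Sum = 536
Count = 7
Average = 536 / 7 = 76.57

ANSWER: 76.57


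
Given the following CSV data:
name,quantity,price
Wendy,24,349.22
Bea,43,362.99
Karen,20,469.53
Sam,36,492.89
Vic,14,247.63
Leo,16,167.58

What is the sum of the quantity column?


Values in 'quantity' column:
  Row 1: 24
  Row 2: 43
  Row 3: 20
  Row 4: 36
  Row 5: 14
  Row 6: 16
Sum = 24 + 43 + 20 + 36 + 14 + 16 = 153

ANSWER: 153


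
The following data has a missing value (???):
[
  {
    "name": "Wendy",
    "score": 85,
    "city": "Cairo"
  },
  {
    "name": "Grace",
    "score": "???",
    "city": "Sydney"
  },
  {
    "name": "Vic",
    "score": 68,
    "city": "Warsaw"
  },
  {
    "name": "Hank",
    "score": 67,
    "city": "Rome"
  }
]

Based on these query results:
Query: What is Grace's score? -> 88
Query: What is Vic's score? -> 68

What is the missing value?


The missing value is Grace's score
From query: Grace's score = 88

ANSWER: 88


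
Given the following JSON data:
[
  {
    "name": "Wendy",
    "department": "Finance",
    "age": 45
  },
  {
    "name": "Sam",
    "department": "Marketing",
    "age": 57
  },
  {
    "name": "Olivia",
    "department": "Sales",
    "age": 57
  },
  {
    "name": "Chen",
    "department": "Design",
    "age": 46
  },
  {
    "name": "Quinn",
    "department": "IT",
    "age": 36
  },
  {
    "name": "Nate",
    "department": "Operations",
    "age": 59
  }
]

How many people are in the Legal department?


Scanning records for department = Legal
  No matches found
Count: 0

ANSWER: 0


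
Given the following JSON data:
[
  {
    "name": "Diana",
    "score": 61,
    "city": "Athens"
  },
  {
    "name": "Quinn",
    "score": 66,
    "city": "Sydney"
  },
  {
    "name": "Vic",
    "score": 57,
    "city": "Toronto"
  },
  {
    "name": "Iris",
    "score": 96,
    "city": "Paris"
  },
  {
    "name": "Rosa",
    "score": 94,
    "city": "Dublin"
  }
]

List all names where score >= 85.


Filtering records where score >= 85:
  Diana (score=61) -> no
  Quinn (score=66) -> no
  Vic (score=57) -> no
  Iris (score=96) -> YES
  Rosa (score=94) -> YES


ANSWER: Iris, Rosa


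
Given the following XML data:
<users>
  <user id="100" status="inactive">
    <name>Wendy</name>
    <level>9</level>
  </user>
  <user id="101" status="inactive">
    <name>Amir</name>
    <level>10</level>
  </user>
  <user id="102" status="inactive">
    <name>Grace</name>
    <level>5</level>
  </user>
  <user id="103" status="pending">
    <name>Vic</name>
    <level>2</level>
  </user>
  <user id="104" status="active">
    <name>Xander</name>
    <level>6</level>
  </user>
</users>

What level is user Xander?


Finding user: Xander
<level>6</level>

ANSWER: 6


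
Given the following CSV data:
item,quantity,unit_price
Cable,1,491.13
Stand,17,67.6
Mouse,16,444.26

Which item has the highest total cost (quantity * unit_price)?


Computing row totals:
  Cable: 491.13
  Stand: 1149.2
  Mouse: 7108.16
Maximum: Mouse (7108.16)

ANSWER: Mouse


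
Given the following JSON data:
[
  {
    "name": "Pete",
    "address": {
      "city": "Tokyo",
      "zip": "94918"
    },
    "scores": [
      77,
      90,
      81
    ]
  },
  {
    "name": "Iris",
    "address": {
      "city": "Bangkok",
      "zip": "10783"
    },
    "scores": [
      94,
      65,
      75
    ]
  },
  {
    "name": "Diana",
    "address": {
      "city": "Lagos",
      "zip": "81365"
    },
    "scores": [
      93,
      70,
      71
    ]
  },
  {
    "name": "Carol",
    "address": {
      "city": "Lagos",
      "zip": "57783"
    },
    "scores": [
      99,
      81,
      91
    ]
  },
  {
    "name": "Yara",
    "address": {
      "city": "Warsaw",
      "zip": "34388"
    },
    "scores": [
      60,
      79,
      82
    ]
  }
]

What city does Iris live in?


Path: records[1].address.city
Value: Bangkok

ANSWER: Bangkok


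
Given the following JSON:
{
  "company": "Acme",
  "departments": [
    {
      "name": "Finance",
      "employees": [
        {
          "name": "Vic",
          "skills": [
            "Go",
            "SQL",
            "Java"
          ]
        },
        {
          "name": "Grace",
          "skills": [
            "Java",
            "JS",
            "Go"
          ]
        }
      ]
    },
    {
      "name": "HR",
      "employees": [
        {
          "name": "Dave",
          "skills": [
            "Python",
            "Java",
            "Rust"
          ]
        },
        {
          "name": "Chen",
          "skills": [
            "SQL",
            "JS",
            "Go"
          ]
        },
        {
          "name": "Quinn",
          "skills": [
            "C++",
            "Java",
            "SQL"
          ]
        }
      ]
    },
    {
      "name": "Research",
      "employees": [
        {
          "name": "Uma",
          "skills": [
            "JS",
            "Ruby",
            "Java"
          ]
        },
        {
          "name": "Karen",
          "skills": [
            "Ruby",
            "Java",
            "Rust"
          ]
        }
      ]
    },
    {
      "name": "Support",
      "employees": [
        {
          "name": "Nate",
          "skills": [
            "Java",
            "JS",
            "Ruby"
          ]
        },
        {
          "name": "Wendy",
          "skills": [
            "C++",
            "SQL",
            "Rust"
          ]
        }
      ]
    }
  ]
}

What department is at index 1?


Path: departments[1].name
Value: HR

ANSWER: HR


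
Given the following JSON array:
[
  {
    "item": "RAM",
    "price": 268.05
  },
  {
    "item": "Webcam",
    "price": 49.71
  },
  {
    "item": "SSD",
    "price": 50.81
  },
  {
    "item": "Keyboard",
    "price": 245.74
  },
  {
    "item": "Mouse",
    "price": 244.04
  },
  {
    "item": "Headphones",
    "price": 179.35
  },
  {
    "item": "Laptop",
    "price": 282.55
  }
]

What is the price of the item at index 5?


Array index 5 -> Headphones
price = 179.35

ANSWER: 179.35


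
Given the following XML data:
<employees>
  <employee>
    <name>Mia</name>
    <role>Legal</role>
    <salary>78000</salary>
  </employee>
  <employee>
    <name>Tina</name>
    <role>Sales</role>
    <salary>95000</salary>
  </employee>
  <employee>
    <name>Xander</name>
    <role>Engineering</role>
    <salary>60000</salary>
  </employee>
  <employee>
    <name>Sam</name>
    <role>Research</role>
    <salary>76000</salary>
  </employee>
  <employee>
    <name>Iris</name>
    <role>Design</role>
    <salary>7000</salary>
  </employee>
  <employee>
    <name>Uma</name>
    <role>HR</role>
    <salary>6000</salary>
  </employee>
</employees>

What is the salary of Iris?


Searching for <employee> with <name>Iris</name>
Found at position 5
<salary>7000</salary>

ANSWER: 7000


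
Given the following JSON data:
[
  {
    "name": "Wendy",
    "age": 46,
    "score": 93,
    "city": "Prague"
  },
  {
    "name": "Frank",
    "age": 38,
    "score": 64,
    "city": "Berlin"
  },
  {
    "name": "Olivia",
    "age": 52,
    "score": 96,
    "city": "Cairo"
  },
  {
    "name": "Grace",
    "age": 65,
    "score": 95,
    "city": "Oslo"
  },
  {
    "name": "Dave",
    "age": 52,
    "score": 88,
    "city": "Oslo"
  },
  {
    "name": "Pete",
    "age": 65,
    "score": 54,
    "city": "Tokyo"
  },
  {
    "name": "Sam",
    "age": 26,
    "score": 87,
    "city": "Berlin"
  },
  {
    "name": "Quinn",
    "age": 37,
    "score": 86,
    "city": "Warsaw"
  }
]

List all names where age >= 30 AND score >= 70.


Checking both conditions:
  Wendy (age=46, score=93) -> YES
  Frank (age=38, score=64) -> no
  Olivia (age=52, score=96) -> YES
  Grace (age=65, score=95) -> YES
  Dave (age=52, score=88) -> YES
  Pete (age=65, score=54) -> no
  Sam (age=26, score=87) -> no
  Quinn (age=37, score=86) -> YES


ANSWER: Wendy, Olivia, Grace, Dave, Quinn


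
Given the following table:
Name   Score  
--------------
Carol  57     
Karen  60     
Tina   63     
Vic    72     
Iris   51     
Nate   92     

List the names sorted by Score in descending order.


Sorting by Score (descending):
  Nate: 92
  Vic: 72
  Tina: 63
  Karen: 60
  Carol: 57
  Iris: 51


ANSWER: Nate, Vic, Tina, Karen, Carol, Iris


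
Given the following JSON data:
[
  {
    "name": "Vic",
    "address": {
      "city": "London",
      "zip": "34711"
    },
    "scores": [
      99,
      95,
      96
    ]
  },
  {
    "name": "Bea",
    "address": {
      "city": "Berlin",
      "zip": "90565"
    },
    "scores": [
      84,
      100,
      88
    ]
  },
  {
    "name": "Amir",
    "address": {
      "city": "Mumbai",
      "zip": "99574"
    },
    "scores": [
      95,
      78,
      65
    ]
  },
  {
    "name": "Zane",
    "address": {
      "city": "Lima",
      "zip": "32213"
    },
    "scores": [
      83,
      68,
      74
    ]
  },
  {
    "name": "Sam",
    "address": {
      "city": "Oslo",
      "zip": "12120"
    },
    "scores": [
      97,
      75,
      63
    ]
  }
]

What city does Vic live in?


Path: records[0].address.city
Value: London

ANSWER: London


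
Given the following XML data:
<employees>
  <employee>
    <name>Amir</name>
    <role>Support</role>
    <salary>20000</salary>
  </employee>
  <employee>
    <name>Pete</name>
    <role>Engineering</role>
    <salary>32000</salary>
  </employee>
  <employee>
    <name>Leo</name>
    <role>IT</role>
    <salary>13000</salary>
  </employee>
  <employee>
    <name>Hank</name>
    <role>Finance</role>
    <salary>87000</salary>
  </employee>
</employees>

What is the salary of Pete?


Searching for <employee> with <name>Pete</name>
Found at position 2
<salary>32000</salary>

ANSWER: 32000


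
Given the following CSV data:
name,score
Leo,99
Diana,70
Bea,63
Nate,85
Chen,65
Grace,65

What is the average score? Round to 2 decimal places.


Scores: 99, 70, 63, 85, 65, 65
Sum = 447
Count = 6
Average = 447 / 6 = 74.50

ANSWER: 74.50


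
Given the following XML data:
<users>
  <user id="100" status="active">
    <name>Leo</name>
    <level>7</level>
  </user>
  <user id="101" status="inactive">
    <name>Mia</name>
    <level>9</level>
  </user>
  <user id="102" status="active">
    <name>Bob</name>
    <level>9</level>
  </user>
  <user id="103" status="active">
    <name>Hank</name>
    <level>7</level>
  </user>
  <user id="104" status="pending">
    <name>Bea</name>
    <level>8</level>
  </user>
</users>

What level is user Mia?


Finding user: Mia
<level>9</level>

ANSWER: 9


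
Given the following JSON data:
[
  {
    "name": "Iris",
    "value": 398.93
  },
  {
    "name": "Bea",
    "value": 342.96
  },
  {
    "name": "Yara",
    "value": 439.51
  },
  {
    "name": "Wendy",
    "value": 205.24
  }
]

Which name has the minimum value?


Comparing values:
  Iris: 398.93
  Bea: 342.96
  Yara: 439.51
  Wendy: 205.24
Minimum: Wendy (205.24)

ANSWER: Wendy


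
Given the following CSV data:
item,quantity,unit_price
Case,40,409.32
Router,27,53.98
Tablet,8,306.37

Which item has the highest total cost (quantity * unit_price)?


Computing row totals:
  Case: 16372.8
  Router: 1457.46
  Tablet: 2450.96
Maximum: Case (16372.8)

ANSWER: Case


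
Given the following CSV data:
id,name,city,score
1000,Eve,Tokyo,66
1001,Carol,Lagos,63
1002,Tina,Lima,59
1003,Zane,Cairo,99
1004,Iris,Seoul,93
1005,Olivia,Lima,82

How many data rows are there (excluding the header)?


Counting rows (excluding header):
Header: id,name,city,score
Data rows: 6

ANSWER: 6


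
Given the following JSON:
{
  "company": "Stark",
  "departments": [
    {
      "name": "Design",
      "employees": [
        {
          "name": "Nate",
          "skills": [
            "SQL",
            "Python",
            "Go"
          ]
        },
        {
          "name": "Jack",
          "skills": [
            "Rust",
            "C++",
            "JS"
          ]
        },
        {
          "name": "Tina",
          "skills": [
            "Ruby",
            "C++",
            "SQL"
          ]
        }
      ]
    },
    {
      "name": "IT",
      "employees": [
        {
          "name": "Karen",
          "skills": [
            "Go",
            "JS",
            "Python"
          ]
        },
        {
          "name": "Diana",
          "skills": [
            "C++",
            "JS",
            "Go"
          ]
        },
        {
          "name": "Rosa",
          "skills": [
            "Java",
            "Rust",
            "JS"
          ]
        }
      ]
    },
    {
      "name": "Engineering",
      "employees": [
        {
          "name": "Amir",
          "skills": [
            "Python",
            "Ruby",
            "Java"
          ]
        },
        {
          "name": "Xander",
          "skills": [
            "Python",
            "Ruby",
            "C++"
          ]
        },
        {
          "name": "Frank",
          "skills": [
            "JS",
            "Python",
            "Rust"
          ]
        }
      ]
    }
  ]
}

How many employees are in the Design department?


Path: departments[0].employees
Count: 3

ANSWER: 3


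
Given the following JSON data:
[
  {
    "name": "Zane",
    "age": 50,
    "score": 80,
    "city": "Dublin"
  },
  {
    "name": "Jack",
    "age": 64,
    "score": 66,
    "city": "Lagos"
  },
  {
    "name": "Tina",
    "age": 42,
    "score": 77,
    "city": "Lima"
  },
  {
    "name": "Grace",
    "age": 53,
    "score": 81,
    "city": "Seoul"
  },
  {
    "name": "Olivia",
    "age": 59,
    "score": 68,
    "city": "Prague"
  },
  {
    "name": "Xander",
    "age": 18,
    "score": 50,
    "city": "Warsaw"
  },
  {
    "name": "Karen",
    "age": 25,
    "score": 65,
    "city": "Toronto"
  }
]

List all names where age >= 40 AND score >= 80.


Checking both conditions:
  Zane (age=50, score=80) -> YES
  Jack (age=64, score=66) -> no
  Tina (age=42, score=77) -> no
  Grace (age=53, score=81) -> YES
  Olivia (age=59, score=68) -> no
  Xander (age=18, score=50) -> no
  Karen (age=25, score=65) -> no


ANSWER: Zane, Grace


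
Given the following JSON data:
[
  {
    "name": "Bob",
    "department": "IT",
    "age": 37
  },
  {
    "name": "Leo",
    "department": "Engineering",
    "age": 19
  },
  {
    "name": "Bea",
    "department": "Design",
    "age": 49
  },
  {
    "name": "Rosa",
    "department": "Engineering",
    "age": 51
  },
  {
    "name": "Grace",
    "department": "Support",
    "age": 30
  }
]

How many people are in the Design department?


Scanning records for department = Design
  Record 2: Bea
Count: 1

ANSWER: 1


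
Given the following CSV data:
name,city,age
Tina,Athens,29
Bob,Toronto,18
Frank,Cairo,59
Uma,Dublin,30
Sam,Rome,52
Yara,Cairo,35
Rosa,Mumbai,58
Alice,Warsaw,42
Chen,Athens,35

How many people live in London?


Scanning city column for 'London':
Total matches: 0

ANSWER: 0


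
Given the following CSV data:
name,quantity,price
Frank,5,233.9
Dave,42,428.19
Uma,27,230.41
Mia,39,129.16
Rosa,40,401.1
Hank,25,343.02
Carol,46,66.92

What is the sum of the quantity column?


Values in 'quantity' column:
  Row 1: 5
  Row 2: 42
  Row 3: 27
  Row 4: 39
  Row 5: 40
  Row 6: 25
  Row 7: 46
Sum = 5 + 42 + 27 + 39 + 40 + 25 + 46 = 224

ANSWER: 224


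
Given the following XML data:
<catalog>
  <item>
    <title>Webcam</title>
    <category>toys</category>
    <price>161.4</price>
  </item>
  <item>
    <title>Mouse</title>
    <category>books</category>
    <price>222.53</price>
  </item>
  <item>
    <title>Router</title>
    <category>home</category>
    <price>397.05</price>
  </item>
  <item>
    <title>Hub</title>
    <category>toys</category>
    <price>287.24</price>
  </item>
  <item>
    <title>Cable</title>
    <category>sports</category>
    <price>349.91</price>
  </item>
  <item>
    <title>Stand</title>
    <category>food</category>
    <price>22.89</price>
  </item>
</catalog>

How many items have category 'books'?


Scanning <item> elements for <category>books</category>:
  Item 2: Mouse -> MATCH
Count: 1

ANSWER: 1


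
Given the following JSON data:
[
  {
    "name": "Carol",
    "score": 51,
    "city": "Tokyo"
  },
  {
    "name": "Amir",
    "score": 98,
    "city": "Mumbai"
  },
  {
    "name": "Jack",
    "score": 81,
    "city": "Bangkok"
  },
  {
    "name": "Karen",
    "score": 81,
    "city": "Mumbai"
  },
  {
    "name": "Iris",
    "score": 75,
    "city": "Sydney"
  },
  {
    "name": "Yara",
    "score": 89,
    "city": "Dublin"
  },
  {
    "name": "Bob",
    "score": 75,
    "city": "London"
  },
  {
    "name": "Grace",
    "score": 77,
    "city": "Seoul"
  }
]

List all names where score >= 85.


Filtering records where score >= 85:
  Carol (score=51) -> no
  Amir (score=98) -> YES
  Jack (score=81) -> no
  Karen (score=81) -> no
  Iris (score=75) -> no
  Yara (score=89) -> YES
  Bob (score=75) -> no
  Grace (score=77) -> no


ANSWER: Amir, Yara


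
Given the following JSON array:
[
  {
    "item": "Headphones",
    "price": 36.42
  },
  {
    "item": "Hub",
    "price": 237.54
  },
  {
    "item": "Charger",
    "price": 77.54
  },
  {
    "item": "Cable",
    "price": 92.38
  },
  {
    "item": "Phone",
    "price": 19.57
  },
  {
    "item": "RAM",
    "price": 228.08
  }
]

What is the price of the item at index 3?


Array index 3 -> Cable
price = 92.38

ANSWER: 92.38


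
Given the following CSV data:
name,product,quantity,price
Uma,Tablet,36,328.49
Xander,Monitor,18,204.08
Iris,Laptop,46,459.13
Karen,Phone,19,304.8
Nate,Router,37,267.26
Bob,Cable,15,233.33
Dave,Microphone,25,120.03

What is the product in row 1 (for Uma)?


Row 1: Uma
Column 'product' = Tablet

ANSWER: Tablet


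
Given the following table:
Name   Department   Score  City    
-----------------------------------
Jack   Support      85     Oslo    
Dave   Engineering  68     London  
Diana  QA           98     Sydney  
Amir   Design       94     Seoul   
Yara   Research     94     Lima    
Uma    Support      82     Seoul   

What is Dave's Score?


Row 2: Dave
Score = 68

ANSWER: 68


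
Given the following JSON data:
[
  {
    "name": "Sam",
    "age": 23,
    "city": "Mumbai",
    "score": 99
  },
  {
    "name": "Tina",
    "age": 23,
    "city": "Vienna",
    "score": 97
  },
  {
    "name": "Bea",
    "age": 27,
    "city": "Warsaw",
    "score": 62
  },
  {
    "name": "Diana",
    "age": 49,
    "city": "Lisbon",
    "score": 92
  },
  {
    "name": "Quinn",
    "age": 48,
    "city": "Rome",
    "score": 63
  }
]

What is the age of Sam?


Looking up record where name = Sam
Record index: 0
Field 'age' = 23

ANSWER: 23


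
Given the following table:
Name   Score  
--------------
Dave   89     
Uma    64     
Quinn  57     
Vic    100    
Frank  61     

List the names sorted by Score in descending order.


Sorting by Score (descending):
  Vic: 100
  Dave: 89
  Uma: 64
  Frank: 61
  Quinn: 57


ANSWER: Vic, Dave, Uma, Frank, Quinn


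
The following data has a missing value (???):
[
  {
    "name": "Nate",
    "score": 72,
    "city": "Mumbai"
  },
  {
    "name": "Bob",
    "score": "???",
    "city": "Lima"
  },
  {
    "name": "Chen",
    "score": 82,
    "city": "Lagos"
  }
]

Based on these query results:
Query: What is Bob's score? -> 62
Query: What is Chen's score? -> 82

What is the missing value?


The missing value is Bob's score
From query: Bob's score = 62

ANSWER: 62


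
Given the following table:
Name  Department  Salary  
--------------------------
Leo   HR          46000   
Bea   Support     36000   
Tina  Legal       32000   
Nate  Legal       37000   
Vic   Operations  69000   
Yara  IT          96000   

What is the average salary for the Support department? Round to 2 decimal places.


Support department members:
  Bea: 36000
Sum = 36000
Count = 1
Average = 36000 / 1 = 36000.00

ANSWER: 36000.00


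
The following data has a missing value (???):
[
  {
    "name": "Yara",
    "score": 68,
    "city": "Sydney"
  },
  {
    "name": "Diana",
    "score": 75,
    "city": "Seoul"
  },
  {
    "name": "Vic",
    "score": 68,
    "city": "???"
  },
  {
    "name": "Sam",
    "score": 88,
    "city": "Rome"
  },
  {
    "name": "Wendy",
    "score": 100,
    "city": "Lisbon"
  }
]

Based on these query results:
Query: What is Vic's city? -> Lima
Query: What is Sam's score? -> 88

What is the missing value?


The missing value is Vic's city
From query: Vic's city = Lima

ANSWER: Lima


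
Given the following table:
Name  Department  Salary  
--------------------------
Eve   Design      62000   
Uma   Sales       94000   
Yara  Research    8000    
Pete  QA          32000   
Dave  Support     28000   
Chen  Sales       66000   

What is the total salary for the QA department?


QA department members:
  Pete: 32000
Total = 32000 = 32000

ANSWER: 32000


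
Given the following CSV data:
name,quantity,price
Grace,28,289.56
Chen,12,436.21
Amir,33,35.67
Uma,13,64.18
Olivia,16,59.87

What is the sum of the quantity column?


Values in 'quantity' column:
  Row 1: 28
  Row 2: 12
  Row 3: 33
  Row 4: 13
  Row 5: 16
Sum = 28 + 12 + 33 + 13 + 16 = 102

ANSWER: 102


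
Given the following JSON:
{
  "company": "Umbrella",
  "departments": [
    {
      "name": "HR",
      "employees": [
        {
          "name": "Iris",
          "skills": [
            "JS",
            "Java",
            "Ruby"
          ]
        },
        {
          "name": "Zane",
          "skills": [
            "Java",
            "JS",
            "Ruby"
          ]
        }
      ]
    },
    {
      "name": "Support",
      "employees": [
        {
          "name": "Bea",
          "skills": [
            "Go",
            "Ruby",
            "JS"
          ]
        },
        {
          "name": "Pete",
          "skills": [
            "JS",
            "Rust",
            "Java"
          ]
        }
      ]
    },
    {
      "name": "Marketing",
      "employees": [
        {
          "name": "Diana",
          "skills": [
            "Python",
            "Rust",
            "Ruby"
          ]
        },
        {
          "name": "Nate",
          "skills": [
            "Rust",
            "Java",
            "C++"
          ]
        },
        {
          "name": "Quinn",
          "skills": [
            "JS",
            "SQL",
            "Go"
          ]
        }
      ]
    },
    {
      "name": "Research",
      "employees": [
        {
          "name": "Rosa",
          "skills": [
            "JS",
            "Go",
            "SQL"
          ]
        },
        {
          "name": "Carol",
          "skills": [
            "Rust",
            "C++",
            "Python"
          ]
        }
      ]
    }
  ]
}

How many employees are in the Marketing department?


Path: departments[2].employees
Count: 3

ANSWER: 3


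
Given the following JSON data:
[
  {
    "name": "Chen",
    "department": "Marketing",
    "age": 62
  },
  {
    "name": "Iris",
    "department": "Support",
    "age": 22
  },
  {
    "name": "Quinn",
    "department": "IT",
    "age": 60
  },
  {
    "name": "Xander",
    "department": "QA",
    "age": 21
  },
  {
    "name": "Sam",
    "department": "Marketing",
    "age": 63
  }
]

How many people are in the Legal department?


Scanning records for department = Legal
  No matches found
Count: 0

ANSWER: 0


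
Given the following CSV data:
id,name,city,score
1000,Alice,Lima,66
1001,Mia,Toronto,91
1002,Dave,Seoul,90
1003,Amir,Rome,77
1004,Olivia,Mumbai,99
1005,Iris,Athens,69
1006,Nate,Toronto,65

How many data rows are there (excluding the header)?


Counting rows (excluding header):
Header: id,name,city,score
Data rows: 7

ANSWER: 7


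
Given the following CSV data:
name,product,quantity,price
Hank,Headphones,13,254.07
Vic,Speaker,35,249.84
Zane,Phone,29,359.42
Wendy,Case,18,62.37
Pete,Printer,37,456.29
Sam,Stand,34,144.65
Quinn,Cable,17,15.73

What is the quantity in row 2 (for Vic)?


Row 2: Vic
Column 'quantity' = 35

ANSWER: 35


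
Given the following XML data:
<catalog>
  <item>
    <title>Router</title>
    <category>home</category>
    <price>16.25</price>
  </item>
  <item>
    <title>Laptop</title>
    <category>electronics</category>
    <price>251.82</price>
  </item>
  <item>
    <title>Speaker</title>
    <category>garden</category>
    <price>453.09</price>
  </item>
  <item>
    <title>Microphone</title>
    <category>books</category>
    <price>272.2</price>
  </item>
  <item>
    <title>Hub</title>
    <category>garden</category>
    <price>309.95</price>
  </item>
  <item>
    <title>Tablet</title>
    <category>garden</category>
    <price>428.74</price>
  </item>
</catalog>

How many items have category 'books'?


Scanning <item> elements for <category>books</category>:
  Item 4: Microphone -> MATCH
Count: 1

ANSWER: 1


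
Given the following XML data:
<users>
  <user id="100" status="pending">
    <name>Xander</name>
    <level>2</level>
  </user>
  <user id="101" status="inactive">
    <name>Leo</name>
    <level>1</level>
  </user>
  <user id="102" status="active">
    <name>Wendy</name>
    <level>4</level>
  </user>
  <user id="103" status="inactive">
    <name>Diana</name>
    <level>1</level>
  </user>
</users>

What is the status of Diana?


Finding user with name = Diana
user id="103" status="inactive"

ANSWER: inactive


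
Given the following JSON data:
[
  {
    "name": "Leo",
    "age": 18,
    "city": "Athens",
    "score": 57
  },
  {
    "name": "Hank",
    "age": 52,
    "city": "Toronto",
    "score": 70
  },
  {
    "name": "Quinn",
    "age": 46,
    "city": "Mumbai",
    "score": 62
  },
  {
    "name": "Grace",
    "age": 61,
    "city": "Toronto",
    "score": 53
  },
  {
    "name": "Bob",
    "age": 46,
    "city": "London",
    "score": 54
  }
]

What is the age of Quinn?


Looking up record where name = Quinn
Record index: 2
Field 'age' = 46

ANSWER: 46


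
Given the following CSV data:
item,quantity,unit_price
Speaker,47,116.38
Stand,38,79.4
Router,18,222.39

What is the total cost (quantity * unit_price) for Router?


Row: Router
quantity = 18
unit_price = 222.39
total = 18 * 222.39 = 4003.02

ANSWER: 4003.02


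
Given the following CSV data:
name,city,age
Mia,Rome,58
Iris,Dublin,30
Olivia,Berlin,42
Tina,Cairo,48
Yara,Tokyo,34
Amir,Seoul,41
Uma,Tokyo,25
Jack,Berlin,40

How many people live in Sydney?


Scanning city column for 'Sydney':
Total matches: 0

ANSWER: 0


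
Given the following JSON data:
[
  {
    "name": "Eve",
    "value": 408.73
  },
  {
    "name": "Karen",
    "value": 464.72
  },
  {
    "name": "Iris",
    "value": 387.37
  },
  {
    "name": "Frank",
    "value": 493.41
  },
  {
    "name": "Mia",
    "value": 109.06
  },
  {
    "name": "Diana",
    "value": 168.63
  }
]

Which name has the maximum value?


Comparing values:
  Eve: 408.73
  Karen: 464.72
  Iris: 387.37
  Frank: 493.41
  Mia: 109.06
  Diana: 168.63
Maximum: Frank (493.41)

ANSWER: Frank


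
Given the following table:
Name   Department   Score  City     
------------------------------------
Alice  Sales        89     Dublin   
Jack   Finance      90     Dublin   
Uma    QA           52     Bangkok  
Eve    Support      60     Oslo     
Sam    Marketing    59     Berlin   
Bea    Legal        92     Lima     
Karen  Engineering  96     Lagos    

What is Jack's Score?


Row 2: Jack
Score = 90

ANSWER: 90


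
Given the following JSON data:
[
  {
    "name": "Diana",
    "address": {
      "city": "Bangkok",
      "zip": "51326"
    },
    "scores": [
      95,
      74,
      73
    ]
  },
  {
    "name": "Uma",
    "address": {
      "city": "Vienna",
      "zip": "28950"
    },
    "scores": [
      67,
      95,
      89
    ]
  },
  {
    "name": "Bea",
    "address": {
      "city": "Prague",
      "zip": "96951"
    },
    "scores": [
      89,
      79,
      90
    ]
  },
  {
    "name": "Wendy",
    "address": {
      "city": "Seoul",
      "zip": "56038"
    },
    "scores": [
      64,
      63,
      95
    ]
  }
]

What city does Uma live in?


Path: records[1].address.city
Value: Vienna

ANSWER: Vienna


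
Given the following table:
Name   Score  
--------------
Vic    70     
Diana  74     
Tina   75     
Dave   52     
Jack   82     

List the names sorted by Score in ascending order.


Sorting by Score (ascending):
  Dave: 52
  Vic: 70
  Diana: 74
  Tina: 75
  Jack: 82


ANSWER: Dave, Vic, Diana, Tina, Jack


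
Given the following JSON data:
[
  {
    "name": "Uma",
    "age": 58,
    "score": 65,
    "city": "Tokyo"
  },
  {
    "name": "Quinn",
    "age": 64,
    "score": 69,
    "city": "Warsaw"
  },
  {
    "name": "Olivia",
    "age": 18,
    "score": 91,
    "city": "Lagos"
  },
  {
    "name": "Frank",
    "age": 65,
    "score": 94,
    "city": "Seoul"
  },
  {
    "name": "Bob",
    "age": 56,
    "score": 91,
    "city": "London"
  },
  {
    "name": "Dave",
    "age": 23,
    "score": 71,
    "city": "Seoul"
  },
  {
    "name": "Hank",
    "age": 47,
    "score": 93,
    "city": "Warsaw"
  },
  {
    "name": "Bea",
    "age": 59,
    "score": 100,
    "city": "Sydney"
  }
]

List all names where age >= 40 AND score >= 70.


Checking both conditions:
  Uma (age=58, score=65) -> no
  Quinn (age=64, score=69) -> no
  Olivia (age=18, score=91) -> no
  Frank (age=65, score=94) -> YES
  Bob (age=56, score=91) -> YES
  Dave (age=23, score=71) -> no
  Hank (age=47, score=93) -> YES
  Bea (age=59, score=100) -> YES


ANSWER: Frank, Bob, Hank, Bea


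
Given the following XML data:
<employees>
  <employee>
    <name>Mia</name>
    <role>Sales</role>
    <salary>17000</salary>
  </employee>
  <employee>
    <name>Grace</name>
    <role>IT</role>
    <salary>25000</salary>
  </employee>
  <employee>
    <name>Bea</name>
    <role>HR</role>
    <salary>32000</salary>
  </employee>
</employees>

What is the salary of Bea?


Searching for <employee> with <name>Bea</name>
Found at position 3
<salary>32000</salary>

ANSWER: 32000


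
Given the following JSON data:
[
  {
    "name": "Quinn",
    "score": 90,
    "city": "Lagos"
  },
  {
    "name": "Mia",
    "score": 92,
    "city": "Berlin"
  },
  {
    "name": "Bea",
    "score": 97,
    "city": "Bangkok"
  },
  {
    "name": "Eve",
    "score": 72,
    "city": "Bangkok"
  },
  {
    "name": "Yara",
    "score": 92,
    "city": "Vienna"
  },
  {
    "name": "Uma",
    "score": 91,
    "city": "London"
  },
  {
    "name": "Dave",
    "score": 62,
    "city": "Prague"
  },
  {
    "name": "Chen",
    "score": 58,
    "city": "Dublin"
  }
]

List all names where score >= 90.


Filtering records where score >= 90:
  Quinn (score=90) -> YES
  Mia (score=92) -> YES
  Bea (score=97) -> YES
  Eve (score=72) -> no
  Yara (score=92) -> YES
  Uma (score=91) -> YES
  Dave (score=62) -> no
  Chen (score=58) -> no


ANSWER: Quinn, Mia, Bea, Yara, Uma


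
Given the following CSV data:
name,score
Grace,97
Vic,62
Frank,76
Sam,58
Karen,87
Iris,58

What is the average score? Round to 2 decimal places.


Scores: 97, 62, 76, 58, 87, 58
Sum = 438
Count = 6
Average = 438 / 6 = 73.00

ANSWER: 73.00


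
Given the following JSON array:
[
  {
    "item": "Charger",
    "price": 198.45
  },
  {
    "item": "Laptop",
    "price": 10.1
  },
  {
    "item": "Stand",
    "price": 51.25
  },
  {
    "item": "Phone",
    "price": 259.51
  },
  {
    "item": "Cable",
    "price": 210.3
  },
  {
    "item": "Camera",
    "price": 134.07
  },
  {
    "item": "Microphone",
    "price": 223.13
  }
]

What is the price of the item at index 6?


Array index 6 -> Microphone
price = 223.13

ANSWER: 223.13


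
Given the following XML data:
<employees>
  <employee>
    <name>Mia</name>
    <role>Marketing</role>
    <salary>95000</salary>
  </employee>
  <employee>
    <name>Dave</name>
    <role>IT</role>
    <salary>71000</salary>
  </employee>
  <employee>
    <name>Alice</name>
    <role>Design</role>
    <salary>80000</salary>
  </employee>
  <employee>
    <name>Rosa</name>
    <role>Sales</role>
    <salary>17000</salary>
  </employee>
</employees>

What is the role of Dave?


Searching for <employee> with <name>Dave</name>
Found at position 2
<role>IT</role>

ANSWER: IT


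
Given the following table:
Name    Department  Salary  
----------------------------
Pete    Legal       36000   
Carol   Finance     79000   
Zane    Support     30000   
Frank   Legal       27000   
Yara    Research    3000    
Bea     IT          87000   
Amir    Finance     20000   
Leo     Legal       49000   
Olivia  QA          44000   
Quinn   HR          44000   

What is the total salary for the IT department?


IT department members:
  Bea: 87000
Total = 87000 = 87000

ANSWER: 87000


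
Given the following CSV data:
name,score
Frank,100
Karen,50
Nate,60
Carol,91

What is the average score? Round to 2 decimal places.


Scores: 100, 50, 60, 91
Sum = 301
Count = 4
Average = 301 / 4 = 75.25

ANSWER: 75.25


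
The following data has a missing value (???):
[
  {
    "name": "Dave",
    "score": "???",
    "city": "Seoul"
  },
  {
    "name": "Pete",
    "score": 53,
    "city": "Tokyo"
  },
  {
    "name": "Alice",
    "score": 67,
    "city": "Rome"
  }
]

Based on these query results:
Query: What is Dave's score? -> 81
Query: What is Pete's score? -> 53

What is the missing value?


The missing value is Dave's score
From query: Dave's score = 81

ANSWER: 81


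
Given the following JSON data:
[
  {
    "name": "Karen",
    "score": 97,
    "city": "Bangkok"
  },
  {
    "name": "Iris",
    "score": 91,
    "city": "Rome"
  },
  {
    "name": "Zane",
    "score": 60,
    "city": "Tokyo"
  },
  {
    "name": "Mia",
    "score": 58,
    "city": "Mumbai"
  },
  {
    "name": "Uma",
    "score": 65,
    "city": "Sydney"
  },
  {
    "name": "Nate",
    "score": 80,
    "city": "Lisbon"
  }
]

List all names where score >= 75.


Filtering records where score >= 75:
  Karen (score=97) -> YES
  Iris (score=91) -> YES
  Zane (score=60) -> no
  Mia (score=58) -> no
  Uma (score=65) -> no
  Nate (score=80) -> YES


ANSWER: Karen, Iris, Nate


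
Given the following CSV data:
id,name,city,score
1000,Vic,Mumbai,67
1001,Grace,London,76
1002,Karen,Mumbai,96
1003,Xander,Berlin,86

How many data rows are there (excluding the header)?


Counting rows (excluding header):
Header: id,name,city,score
Data rows: 4

ANSWER: 4


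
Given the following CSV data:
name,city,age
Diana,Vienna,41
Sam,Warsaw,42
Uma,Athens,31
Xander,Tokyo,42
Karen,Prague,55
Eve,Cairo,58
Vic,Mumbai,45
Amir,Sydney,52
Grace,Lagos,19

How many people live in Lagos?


Scanning city column for 'Lagos':
  Row 9: Grace -> MATCH
Total matches: 1

ANSWER: 1


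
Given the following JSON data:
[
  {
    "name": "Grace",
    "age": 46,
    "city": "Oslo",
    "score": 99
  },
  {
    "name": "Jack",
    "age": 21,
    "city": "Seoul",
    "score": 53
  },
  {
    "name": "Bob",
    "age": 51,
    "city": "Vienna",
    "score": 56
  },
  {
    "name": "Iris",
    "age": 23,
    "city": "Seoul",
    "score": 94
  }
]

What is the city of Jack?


Looking up record where name = Jack
Record index: 1
Field 'city' = Seoul

ANSWER: Seoul


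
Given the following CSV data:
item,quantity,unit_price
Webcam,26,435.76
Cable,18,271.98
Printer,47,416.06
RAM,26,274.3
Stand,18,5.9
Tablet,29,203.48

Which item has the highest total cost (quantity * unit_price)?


Computing row totals:
  Webcam: 11329.76
  Cable: 4895.64
  Printer: 19554.82
  RAM: 7131.8
  Stand: 106.2
  Tablet: 5900.92
Maximum: Printer (19554.82)

ANSWER: Printer


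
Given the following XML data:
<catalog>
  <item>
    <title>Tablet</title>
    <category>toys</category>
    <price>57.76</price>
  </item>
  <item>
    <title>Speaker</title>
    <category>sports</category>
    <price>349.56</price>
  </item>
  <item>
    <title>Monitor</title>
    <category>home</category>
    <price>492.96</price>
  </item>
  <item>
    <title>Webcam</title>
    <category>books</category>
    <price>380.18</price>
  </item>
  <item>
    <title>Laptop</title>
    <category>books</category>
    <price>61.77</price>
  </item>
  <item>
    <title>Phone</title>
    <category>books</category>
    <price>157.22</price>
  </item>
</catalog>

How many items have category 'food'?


Scanning <item> elements for <category>food</category>:
Count: 0

ANSWER: 0


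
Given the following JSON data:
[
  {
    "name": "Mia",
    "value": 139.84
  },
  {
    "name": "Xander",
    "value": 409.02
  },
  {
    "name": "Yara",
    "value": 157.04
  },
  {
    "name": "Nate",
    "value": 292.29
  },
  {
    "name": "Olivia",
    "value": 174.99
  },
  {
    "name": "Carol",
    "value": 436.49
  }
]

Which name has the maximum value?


Comparing values:
  Mia: 139.84
  Xander: 409.02
  Yara: 157.04
  Nate: 292.29
  Olivia: 174.99
  Carol: 436.49
Maximum: Carol (436.49)

ANSWER: Carol


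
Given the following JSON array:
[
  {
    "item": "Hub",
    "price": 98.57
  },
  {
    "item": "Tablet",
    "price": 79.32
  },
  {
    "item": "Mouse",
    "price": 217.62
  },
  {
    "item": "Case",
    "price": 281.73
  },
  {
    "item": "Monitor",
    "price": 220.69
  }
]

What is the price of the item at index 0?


Array index 0 -> Hub
price = 98.57

ANSWER: 98.57


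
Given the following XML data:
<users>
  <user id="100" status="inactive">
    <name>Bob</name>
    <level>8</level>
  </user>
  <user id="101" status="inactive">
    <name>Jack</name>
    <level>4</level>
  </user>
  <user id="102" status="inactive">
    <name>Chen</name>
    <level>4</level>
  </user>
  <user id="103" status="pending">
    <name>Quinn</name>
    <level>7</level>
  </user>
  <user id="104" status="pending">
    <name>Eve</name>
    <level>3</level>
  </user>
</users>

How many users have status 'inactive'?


Counting users with status='inactive':
  Bob (id=100) -> MATCH
  Jack (id=101) -> MATCH
  Chen (id=102) -> MATCH
Count: 3

ANSWER: 3
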